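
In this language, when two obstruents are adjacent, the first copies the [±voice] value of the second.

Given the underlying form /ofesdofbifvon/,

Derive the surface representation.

[ofezdovbivvon]

/s/ before /d/ (voiced) → [z]
/f/ before /b/ (voiced) → [v]
/f/ before /v/ (voiced) → [v]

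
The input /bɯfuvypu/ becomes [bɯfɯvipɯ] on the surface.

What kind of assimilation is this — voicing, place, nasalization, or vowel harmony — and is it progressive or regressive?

vowel harmony, progressive

/u/→[ɯ] /y/→[i] /u/→[ɯ].
Vowels agree with the first vowel, so the harmony is progressive.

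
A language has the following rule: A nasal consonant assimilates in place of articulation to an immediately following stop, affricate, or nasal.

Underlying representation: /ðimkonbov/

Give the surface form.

/m/ before /k/ (velar) → [ŋ]
/n/ before /b/ (labial) → [m]

[ðiŋkombov]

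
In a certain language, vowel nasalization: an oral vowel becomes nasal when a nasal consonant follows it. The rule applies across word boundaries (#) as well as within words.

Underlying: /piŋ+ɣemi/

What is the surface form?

/i/ before nasal /ŋ/ → [ĩ]
/e/ before nasal /m/ → [ẽ]

[pĩŋ+ɣẽmi]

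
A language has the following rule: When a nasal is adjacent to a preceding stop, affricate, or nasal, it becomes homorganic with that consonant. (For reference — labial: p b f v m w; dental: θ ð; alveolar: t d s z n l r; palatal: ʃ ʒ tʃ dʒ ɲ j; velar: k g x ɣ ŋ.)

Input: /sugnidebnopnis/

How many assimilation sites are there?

/n/ after /g/ (velar) → [ŋ]
/n/ after /b/ (labial) → [m]
/n/ after /p/ (labial) → [m]
3 segments change.

3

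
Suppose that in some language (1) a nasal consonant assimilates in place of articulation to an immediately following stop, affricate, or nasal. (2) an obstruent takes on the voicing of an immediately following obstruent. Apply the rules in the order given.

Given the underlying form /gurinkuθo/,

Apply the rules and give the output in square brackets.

[guriŋkuθo]

Rule 1: /n/ before /k/ (velar) → [ŋ]
After rule 1: guriŋkuθo
Rule 2: no segment meets the rule's conditions; no change.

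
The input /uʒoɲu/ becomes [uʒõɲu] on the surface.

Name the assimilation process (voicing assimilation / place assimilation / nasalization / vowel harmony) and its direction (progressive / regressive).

nasalization, regressive

/o/→[õ].
Each target copies a feature from the following segment, so the direction is regressive.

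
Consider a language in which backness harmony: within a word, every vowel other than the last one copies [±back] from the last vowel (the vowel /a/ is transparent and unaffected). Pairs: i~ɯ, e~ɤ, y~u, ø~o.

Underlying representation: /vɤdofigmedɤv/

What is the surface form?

[vɤdofɯgmɤdɤv]

/i/ harmonizes with /ɤ/ ([+back]) → [ɯ]
/e/ harmonizes with /ɤ/ ([+back]) → [ɤ]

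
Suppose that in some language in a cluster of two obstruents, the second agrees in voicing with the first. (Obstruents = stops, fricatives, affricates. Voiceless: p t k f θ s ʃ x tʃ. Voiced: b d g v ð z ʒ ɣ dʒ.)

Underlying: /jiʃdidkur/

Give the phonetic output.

[jiʃtidgur]

/d/ after /ʃ/ (voiceless) → [t]
/k/ after /d/ (voiced) → [g]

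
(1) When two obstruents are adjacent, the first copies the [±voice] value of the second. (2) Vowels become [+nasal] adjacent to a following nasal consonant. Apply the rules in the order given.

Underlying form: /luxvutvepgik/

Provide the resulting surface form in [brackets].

[luɣvudvebgik]

Rule 1: /x/ before /v/ (voiced) → [ɣ]
Rule 1: /t/ before /v/ (voiced) → [d]
Rule 1: /p/ before /g/ (voiced) → [b]
After rule 1: luɣvudvebgik
Rule 2: no segment meets the rule's conditions; no change.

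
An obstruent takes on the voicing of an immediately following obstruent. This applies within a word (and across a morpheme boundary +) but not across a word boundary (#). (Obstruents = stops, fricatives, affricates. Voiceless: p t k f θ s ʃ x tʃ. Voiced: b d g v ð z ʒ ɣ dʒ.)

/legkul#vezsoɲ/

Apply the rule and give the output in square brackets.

/g/ before /k/ (voiceless) → [k]
/z/ before /s/ (voiceless) → [s]

[lekkul#vessoɲ]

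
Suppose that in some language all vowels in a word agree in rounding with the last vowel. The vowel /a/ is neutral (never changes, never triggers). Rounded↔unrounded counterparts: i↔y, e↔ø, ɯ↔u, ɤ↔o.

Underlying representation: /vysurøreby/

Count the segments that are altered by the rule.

1

/e/ harmonizes with /y/ ([+round]) → [ø]
1 segment changes.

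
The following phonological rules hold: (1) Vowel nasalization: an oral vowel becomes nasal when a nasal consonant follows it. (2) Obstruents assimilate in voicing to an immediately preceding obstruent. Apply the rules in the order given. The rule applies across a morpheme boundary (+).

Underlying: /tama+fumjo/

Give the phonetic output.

Rule 1: /a/ before nasal /m/ → [ã]
Rule 1: /u/ before nasal /m/ → [ũ]
After rule 1: tãma+fũmjo
Rule 2: no segment meets the rule's conditions; no change.

[tãma+fũmjo]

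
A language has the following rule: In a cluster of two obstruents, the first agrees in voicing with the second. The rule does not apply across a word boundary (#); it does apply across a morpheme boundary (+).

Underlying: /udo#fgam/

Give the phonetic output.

/f/ before /g/ (voiced) → [v]

[udo#vgam]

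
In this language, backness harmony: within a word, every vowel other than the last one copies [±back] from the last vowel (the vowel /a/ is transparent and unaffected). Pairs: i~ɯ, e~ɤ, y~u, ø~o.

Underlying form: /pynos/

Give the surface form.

/y/ harmonizes with /o/ ([+back]) → [u]

[punos]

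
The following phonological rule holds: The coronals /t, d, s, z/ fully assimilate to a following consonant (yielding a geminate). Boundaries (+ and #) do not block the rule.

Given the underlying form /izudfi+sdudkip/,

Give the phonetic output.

/d/ before /f/ → [f] (total assimilation)
/s/ before /d/ → [d] (total assimilation)
/d/ before /k/ → [k] (total assimilation)

[izuffi+ddukkip]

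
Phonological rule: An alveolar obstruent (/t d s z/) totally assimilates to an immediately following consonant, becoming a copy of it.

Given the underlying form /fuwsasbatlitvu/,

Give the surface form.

[fuwsabballivvu]

/s/ before /b/ → [b] (total assimilation)
/t/ before /l/ → [l] (total assimilation)
/t/ before /v/ → [v] (total assimilation)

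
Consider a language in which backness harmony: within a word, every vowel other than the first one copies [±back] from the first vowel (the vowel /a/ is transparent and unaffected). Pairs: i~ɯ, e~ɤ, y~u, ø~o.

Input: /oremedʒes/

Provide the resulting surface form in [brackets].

[orɤmɤdʒɤs]

/e/ harmonizes with /o/ ([+back]) → [ɤ]
/e/ harmonizes with /o/ ([+back]) → [ɤ]
/e/ harmonizes with /o/ ([+back]) → [ɤ]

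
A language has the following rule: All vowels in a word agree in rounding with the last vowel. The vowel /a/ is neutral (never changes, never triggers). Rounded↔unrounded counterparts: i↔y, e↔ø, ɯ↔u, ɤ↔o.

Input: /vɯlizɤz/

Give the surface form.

no segment meets the rule's conditions; no change.

[vɯlizɤz]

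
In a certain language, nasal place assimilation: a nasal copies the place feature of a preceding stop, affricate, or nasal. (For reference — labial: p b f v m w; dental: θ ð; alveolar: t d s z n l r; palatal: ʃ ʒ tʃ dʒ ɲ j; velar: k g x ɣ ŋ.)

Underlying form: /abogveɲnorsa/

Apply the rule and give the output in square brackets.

[abogveɲɲorsa]

/n/ after /ɲ/ (palatal) → [ɲ]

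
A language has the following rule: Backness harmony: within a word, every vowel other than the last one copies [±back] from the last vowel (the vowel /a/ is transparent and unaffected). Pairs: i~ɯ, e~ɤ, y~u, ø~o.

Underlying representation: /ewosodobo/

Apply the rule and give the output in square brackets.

/e/ harmonizes with /o/ ([+back]) → [ɤ]

[ɤwosodobo]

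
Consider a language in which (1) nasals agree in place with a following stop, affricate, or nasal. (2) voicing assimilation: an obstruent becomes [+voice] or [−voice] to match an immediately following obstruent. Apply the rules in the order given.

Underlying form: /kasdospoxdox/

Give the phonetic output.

Rule 1: no segment meets the rule's conditions; no change.
After rule 1: kasdospoxdox
Rule 2: /s/ before /d/ (voiced) → [z]
Rule 2: /x/ before /d/ (voiced) → [ɣ]

[kazdospoɣdox]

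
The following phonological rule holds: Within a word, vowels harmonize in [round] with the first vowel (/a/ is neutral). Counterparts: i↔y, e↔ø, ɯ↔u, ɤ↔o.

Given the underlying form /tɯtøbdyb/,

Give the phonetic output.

[tɯtebdib]

/ø/ harmonizes with /ɯ/ ([-round]) → [e]
/y/ harmonizes with /ɯ/ ([-round]) → [i]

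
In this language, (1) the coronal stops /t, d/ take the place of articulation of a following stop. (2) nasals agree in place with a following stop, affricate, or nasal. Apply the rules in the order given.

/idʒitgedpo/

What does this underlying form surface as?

[idʒikgebpo]

Rule 1: /t/ before /g/ (velar) → [k]
Rule 1: /d/ before /p/ (labial) → [b]
After rule 1: idʒikgebpo
Rule 2: no segment meets the rule's conditions; no change.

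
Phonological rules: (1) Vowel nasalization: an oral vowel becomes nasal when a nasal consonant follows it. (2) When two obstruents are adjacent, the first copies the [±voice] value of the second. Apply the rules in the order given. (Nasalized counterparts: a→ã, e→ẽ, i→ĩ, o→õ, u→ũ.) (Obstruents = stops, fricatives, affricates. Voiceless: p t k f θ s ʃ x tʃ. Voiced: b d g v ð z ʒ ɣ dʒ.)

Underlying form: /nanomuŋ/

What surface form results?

[nãnõmũŋ]

Rule 1: /a/ before nasal /n/ → [ã]
Rule 1: /o/ before nasal /m/ → [õ]
Rule 1: /u/ before nasal /ŋ/ → [ũ]
After rule 1: nãnõmũŋ
Rule 2: no segment meets the rule's conditions; no change.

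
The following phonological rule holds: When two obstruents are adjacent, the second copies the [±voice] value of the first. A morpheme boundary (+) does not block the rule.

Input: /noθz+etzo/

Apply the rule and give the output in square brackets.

[noθs+etso]

/z/ after /θ/ (voiceless) → [s]
/z/ after /t/ (voiceless) → [s]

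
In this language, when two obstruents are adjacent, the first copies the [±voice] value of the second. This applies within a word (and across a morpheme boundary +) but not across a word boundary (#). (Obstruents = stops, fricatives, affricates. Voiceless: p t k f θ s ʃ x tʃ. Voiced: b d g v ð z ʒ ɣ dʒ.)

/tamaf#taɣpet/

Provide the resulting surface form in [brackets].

[tamaf#taxpet]

/ɣ/ before /p/ (voiceless) → [x]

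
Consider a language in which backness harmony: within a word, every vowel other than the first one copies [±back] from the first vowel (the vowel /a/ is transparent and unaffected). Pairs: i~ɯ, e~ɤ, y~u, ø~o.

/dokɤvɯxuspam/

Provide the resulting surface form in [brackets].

no segment meets the rule's conditions; no change.

[dokɤvɯxuspam]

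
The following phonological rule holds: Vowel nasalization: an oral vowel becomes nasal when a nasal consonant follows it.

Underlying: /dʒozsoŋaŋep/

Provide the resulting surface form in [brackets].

/o/ before nasal /ŋ/ → [õ]
/a/ before nasal /ŋ/ → [ã]

[dʒozsõŋãŋep]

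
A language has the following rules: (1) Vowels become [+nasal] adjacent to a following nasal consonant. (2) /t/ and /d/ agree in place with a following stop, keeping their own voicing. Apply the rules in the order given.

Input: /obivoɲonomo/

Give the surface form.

Rule 1: /o/ before nasal /ɲ/ → [õ]
Rule 1: /o/ before nasal /n/ → [õ]
Rule 1: /o/ before nasal /m/ → [õ]
After rule 1: obivõɲõnõmo
Rule 2: no segment meets the rule's conditions; no change.

[obivõɲõnõmo]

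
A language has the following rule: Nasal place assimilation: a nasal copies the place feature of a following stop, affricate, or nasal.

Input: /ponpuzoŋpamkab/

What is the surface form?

/n/ before /p/ (labial) → [m]
/ŋ/ before /p/ (labial) → [m]
/m/ before /k/ (velar) → [ŋ]

[pompuzompaŋkab]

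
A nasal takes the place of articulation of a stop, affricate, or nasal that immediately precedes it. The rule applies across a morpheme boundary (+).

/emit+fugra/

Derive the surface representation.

no segment meets the rule's conditions; no change.

[emit+fugra]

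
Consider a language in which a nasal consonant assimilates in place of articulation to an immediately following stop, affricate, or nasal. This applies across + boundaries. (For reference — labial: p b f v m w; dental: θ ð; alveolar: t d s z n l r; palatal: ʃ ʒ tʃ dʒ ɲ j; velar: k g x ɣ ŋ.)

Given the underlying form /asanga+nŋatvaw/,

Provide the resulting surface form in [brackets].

/n/ before /g/ (velar) → [ŋ]
/n/ before /ŋ/ (velar) → [ŋ]

[asaŋga+ŋŋatvaw]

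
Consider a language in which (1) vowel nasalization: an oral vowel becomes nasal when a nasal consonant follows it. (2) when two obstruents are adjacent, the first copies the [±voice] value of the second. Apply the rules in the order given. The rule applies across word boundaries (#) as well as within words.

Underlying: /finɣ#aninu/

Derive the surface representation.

Rule 1: /i/ before nasal /n/ → [ĩ]
Rule 1: /a/ before nasal /n/ → [ã]
Rule 1: /i/ before nasal /n/ → [ĩ]
After rule 1: fĩnɣ#ãnĩnu
Rule 2: no segment meets the rule's conditions; no change.

[fĩnɣ#ãnĩnu]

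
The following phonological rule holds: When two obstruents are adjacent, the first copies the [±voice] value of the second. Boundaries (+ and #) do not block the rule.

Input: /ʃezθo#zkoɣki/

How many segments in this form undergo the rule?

/z/ before /θ/ (voiceless) → [s]
/z/ before /k/ (voiceless) → [s]
/ɣ/ before /k/ (voiceless) → [x]
3 segments change.

3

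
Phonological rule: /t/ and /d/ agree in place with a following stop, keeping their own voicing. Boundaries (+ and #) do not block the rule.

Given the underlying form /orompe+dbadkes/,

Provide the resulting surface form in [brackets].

/d/ before /b/ (labial) → [b]
/d/ before /k/ (velar) → [g]

[orompe+bbagkes]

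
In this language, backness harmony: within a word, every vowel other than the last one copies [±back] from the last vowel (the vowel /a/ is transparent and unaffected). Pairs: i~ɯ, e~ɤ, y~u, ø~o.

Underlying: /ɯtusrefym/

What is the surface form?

[itysrefym]

/ɯ/ harmonizes with /y/ ([-back]) → [i]
/u/ harmonizes with /y/ ([-back]) → [y]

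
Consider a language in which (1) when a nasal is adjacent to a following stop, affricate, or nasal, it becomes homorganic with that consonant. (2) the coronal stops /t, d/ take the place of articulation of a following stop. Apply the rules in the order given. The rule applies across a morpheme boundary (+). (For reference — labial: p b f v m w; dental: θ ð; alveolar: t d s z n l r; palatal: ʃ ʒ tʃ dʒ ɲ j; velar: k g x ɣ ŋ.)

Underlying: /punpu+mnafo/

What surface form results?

[pumpu+nnafo]

Rule 1: /n/ before /p/ (labial) → [m]
Rule 1: /m/ before /n/ (alveolar) → [n]
After rule 1: pumpu+nnafo
Rule 2: no segment meets the rule's conditions; no change.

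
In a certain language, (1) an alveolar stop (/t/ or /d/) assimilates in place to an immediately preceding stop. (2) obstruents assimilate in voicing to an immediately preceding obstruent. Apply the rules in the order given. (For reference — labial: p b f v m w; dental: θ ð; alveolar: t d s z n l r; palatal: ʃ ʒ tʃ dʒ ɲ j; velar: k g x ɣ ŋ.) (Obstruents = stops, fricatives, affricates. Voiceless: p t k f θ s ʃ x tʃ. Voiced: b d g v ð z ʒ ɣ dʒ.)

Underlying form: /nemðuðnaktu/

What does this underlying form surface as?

[nemðuðnakku]

Rule 1: /t/ after /k/ (velar) → [k]
After rule 1: nemðuðnakku
Rule 2: no segment meets the rule's conditions; no change.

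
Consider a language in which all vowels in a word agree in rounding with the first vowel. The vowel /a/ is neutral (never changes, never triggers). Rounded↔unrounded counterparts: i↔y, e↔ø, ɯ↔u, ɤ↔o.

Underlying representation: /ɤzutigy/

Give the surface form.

/u/ harmonizes with /ɤ/ ([-round]) → [ɯ]
/y/ harmonizes with /ɤ/ ([-round]) → [i]

[ɤzɯtigi]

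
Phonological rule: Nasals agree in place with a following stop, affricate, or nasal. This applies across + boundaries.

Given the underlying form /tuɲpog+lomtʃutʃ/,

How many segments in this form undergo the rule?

2

/ɲ/ before /p/ (labial) → [m]
/m/ before /tʃ/ (palatal) → [ɲ]
2 segments change.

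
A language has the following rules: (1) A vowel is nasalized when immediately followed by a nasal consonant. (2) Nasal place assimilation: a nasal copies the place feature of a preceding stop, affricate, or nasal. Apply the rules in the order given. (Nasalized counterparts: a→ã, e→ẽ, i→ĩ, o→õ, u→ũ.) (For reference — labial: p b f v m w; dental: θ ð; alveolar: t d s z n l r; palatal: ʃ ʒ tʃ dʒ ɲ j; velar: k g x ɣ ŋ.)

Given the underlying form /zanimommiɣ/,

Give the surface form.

[zãnĩmõmmiɣ]

Rule 1: /a/ before nasal /n/ → [ã]
Rule 1: /i/ before nasal /m/ → [ĩ]
Rule 1: /o/ before nasal /m/ → [õ]
After rule 1: zãnĩmõmmiɣ
Rule 2: no segment meets the rule's conditions; no change.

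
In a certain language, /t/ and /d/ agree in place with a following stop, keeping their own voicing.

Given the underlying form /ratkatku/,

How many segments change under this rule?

/t/ before /k/ (velar) → [k]
/t/ before /k/ (velar) → [k]
2 segments change.

2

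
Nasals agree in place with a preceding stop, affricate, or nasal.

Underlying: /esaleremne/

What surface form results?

[esaleremme]

/n/ after /m/ (labial) → [m]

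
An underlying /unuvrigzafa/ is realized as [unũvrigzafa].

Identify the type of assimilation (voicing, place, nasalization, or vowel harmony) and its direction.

/u/→[ũ].
Each target copies a feature from the preceding segment, so the direction is progressive.

nasalization, progressive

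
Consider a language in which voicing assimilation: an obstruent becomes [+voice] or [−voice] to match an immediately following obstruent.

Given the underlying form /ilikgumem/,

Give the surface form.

[iliggumem]

/k/ before /g/ (voiced) → [g]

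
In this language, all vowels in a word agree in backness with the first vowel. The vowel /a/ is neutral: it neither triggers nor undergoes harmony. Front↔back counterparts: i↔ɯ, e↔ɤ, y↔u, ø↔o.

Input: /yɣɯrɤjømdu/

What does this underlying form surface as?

[yɣirejømdy]

/ɯ/ harmonizes with /y/ ([-back]) → [i]
/ɤ/ harmonizes with /y/ ([-back]) → [e]
/u/ harmonizes with /y/ ([-back]) → [y]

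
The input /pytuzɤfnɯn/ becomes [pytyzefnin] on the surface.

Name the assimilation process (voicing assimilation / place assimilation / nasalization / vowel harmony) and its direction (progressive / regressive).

vowel harmony, progressive

/u/→[y] /ɤ/→[e] /ɯ/→[i].
Vowels agree with the first vowel, so the harmony is progressive.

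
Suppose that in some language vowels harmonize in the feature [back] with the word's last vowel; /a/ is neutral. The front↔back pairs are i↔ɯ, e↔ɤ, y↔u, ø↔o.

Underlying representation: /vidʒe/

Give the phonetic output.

[vidʒe]

no segment meets the rule's conditions; no change.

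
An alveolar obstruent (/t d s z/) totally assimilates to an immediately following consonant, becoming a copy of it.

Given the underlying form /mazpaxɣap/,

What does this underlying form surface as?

[mappaxɣap]

/z/ before /p/ → [p] (total assimilation)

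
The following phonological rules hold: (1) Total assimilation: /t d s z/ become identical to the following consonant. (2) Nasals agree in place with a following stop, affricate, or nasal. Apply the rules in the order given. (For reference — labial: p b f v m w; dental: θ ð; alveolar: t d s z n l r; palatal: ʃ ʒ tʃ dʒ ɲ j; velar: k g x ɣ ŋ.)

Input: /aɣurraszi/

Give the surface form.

Rule 1: /s/ before /z/ → [z] (total assimilation)
After rule 1: aɣurrazzi
Rule 2: no segment meets the rule's conditions; no change.

[aɣurrazzi]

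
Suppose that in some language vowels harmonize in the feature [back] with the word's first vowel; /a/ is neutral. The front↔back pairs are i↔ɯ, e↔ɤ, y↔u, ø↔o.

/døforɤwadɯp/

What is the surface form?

[døførewadip]

/o/ harmonizes with /ø/ ([-back]) → [ø]
/ɤ/ harmonizes with /ø/ ([-back]) → [e]
/ɯ/ harmonizes with /ø/ ([-back]) → [i]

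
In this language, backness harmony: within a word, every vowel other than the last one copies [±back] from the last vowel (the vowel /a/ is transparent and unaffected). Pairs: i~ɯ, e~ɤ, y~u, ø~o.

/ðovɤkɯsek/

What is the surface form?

/o/ harmonizes with /e/ ([-back]) → [ø]
/ɤ/ harmonizes with /e/ ([-back]) → [e]
/ɯ/ harmonizes with /e/ ([-back]) → [i]

[ðøvekisek]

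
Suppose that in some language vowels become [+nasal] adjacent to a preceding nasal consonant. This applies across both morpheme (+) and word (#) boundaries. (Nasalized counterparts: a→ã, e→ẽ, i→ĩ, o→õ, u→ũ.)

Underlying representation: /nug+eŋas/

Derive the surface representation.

[nũg+eŋãs]

/u/ after nasal /n/ → [ũ]
/a/ after nasal /ŋ/ → [ã]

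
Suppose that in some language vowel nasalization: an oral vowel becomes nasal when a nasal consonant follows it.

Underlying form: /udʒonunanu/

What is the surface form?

[udʒõnũnãnu]

/o/ before nasal /n/ → [õ]
/u/ before nasal /n/ → [ũ]
/a/ before nasal /n/ → [ã]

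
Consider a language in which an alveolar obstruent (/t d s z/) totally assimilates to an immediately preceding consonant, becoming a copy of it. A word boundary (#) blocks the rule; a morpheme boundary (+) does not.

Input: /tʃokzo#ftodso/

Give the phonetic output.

[tʃokko#ffoddo]

/z/ after /k/ → [k] (total assimilation)
/t/ after /f/ → [f] (total assimilation)
/s/ after /d/ → [d] (total assimilation)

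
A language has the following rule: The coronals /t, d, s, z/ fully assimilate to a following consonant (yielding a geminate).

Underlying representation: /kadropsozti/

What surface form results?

/d/ before /r/ → [r] (total assimilation)
/z/ before /t/ → [t] (total assimilation)

[karropsotti]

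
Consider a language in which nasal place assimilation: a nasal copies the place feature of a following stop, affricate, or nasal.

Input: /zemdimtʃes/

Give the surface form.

[zendiɲtʃes]

/m/ before /d/ (alveolar) → [n]
/m/ before /tʃ/ (palatal) → [ɲ]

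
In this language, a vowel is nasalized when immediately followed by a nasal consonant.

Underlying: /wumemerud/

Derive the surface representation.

/u/ before nasal /m/ → [ũ]
/e/ before nasal /m/ → [ẽ]

[wũmẽmerud]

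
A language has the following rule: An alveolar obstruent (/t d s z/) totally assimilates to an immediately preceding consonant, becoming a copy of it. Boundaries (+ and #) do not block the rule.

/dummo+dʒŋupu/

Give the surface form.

no segment meets the rule's conditions; no change.

[dummo+dʒŋupu]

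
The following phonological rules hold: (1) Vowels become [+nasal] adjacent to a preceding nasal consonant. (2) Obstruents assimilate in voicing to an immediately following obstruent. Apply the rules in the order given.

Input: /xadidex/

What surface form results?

[xadidex]

Rule 1: no segment meets the rule's conditions; no change.
After rule 1: xadidex
Rule 2: no segment meets the rule's conditions; no change.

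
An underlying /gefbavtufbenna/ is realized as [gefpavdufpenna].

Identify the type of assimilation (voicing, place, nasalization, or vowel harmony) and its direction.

voicing assimilation, progressive

/b/→[p] /t/→[d] /b/→[p].
Each target copies a feature from the preceding segment, so the direction is progressive.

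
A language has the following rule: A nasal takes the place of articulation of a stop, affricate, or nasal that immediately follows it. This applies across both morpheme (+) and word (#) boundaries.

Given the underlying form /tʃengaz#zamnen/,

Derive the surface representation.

[tʃeŋgaz#zannen]

/n/ before /g/ (velar) → [ŋ]
/m/ before /n/ (alveolar) → [n]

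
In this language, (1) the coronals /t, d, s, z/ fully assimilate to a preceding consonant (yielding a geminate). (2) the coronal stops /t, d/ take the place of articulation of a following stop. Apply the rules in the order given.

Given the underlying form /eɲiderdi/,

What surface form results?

[eɲiderri]

Rule 1: /d/ after /r/ → [r] (total assimilation)
After rule 1: eɲiderri
Rule 2: no segment meets the rule's conditions; no change.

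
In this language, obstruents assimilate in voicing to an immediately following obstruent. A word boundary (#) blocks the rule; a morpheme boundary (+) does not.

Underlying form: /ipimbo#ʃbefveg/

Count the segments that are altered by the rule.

2

/ʃ/ before /b/ (voiced) → [ʒ]
/f/ before /v/ (voiced) → [v]
2 segments change.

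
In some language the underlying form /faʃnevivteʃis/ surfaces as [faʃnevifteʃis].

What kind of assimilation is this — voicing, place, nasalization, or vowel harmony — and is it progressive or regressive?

voicing assimilation, regressive

/v/→[f].
Each target copies a feature from the following segment, so the direction is regressive.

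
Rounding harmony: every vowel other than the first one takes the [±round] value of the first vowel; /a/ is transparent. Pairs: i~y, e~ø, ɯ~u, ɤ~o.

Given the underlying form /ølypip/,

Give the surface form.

/i/ harmonizes with /ø/ ([+round]) → [y]

[ølypyp]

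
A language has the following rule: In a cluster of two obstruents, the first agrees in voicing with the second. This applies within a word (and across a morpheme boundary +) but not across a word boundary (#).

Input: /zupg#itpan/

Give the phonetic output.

/p/ before /g/ (voiced) → [b]

[zubg#itpan]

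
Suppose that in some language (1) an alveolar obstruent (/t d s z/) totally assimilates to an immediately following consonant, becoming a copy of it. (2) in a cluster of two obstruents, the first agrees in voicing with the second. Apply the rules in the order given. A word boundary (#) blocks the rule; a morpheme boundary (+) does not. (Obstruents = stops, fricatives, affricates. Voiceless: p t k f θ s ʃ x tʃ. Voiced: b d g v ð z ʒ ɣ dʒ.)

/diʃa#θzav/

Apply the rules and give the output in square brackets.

Rule 1: no segment meets the rule's conditions; no change.
After rule 1: diʃa#θzav
Rule 2: /θ/ before /z/ (voiced) → [ð]

[diʃa#ðzav]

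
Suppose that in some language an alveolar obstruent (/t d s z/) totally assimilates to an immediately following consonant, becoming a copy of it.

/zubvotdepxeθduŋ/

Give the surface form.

[zubvoddepxeθduŋ]

/t/ before /d/ → [d] (total assimilation)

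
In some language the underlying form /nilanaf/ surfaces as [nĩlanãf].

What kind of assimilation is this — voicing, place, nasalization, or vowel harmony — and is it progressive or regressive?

nasalization, progressive

/i/→[ĩ] /a/→[ã].
Each target copies a feature from the preceding segment, so the direction is progressive.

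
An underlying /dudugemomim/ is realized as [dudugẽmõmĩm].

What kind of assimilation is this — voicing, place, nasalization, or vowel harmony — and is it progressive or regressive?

nasalization, regressive

/e/→[ẽ] /o/→[õ] /i/→[ĩ].
Each target copies a feature from the following segment, so the direction is regressive.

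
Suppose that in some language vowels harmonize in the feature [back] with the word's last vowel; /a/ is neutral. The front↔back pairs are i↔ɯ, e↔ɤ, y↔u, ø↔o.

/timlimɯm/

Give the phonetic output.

/i/ harmonizes with /ɯ/ ([+back]) → [ɯ]
/i/ harmonizes with /ɯ/ ([+back]) → [ɯ]

[tɯmlɯmɯm]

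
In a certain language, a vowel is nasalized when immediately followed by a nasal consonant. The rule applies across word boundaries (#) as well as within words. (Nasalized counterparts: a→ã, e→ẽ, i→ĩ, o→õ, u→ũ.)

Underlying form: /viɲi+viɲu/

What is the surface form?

/i/ before nasal /ɲ/ → [ĩ]
/i/ before nasal /ɲ/ → [ĩ]

[vĩɲi+vĩɲu]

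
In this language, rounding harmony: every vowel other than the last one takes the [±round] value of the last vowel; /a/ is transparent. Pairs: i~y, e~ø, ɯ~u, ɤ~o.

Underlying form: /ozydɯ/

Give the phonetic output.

[ɤzidɯ]

/o/ harmonizes with /ɯ/ ([-round]) → [ɤ]
/y/ harmonizes with /ɯ/ ([-round]) → [i]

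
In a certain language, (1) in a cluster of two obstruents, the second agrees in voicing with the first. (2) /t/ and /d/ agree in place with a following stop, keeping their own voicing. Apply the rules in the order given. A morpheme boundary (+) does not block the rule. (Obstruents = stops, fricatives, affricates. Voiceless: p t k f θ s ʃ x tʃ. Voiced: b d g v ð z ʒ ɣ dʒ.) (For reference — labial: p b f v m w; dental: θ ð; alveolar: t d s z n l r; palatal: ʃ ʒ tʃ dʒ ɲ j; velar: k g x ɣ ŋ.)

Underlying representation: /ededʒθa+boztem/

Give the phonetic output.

Rule 1: /θ/ after /dʒ/ (voiced) → [ð]
Rule 1: /t/ after /z/ (voiced) → [d]
After rule 1: ededʒða+bozdem
Rule 2: no segment meets the rule's conditions; no change.

[ededʒða+bozdem]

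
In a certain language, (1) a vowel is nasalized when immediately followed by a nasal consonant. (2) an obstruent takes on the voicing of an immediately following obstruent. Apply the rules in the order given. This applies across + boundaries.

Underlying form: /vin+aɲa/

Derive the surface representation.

Rule 1: /i/ before nasal /n/ → [ĩ]
Rule 1: /a/ before nasal /ɲ/ → [ã]
After rule 1: vĩn+ãɲa
Rule 2: no segment meets the rule's conditions; no change.

[vĩn+ãɲa]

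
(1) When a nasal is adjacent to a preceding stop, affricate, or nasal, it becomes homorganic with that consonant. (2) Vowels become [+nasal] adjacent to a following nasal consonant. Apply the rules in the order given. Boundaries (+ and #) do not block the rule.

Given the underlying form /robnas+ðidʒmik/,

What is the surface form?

Rule 1: /n/ after /b/ (labial) → [m]
Rule 1: /m/ after /dʒ/ (palatal) → [ɲ]
After rule 1: robmas+ðidʒɲik
Rule 2: no segment meets the rule's conditions; no change.

[robmas+ðidʒɲik]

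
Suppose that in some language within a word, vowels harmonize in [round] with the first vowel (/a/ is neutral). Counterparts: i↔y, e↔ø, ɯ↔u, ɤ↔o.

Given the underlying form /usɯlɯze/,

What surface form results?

/ɯ/ harmonizes with /u/ ([+round]) → [u]
/ɯ/ harmonizes with /u/ ([+round]) → [u]
/e/ harmonizes with /u/ ([+round]) → [ø]

[usuluzø]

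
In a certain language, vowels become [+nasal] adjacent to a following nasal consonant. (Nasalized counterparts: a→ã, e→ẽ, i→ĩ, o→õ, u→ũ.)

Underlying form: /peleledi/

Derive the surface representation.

no segment meets the rule's conditions; no change.

[peleledi]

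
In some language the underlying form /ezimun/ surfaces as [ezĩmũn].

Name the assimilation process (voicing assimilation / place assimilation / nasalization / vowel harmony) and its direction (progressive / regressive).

/i/→[ĩ] /u/→[ũ].
Each target copies a feature from the following segment, so the direction is regressive.

nasalization, regressive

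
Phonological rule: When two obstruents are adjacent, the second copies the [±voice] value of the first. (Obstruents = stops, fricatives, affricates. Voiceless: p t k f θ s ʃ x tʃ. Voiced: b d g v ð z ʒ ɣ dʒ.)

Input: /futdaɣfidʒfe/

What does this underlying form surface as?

[futtaɣvidʒve]

/d/ after /t/ (voiceless) → [t]
/f/ after /ɣ/ (voiced) → [v]
/f/ after /dʒ/ (voiced) → [v]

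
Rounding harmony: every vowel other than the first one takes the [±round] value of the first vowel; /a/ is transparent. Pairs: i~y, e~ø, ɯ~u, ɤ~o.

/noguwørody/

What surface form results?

no segment meets the rule's conditions; no change.

[noguwørody]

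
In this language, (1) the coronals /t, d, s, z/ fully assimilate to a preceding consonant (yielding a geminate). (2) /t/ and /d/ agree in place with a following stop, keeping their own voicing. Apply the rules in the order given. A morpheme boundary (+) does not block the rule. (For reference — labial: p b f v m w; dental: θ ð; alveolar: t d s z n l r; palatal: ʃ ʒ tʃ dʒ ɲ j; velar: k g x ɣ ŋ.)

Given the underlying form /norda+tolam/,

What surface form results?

[norra+tolam]

Rule 1: /d/ after /r/ → [r] (total assimilation)
After rule 1: norra+tolam
Rule 2: no segment meets the rule's conditions; no change.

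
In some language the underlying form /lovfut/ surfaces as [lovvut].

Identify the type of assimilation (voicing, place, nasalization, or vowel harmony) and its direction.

/f/→[v].
Each target copies a feature from the preceding segment, so the direction is progressive.

voicing assimilation, progressive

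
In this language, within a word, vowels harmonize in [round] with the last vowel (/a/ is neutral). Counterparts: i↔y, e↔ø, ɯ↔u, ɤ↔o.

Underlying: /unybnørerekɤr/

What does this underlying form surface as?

/u/ harmonizes with /ɤ/ ([-round]) → [ɯ]
/y/ harmonizes with /ɤ/ ([-round]) → [i]
/ø/ harmonizes with /ɤ/ ([-round]) → [e]

[ɯnibnererekɤr]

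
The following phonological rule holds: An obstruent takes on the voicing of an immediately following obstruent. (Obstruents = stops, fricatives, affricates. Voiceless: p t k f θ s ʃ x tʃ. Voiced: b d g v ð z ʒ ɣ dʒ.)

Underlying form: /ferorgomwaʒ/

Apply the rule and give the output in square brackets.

no segment meets the rule's conditions; no change.

[ferorgomwaʒ]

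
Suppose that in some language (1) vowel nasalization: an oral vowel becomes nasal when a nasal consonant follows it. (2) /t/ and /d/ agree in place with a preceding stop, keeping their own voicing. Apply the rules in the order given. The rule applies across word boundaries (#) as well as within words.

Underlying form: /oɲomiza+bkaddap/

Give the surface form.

Rule 1: /o/ before nasal /ɲ/ → [õ]
Rule 1: /o/ before nasal /m/ → [õ]
After rule 1: õɲõmiza+bkaddap
Rule 2: no segment meets the rule's conditions; no change.

[õɲõmiza+bkaddap]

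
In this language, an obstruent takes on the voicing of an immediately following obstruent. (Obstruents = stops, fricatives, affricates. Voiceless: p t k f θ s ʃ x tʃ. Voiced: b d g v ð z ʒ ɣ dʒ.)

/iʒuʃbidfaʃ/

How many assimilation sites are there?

/ʃ/ before /b/ (voiced) → [ʒ]
/d/ before /f/ (voiceless) → [t]
2 segments change.

2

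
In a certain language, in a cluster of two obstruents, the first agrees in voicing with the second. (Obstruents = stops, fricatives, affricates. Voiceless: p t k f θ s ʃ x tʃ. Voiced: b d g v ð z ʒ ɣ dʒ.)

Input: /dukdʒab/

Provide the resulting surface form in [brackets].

/k/ before /dʒ/ (voiced) → [g]

[dugdʒab]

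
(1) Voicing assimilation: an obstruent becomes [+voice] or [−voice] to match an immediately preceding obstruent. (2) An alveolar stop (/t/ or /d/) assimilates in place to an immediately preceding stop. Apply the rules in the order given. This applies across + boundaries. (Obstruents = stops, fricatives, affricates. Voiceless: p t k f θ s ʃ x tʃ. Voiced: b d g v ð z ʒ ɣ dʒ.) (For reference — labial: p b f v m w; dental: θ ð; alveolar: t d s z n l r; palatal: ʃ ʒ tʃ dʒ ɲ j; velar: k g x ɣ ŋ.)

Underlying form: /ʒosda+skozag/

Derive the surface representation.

Rule 1: /d/ after /s/ (voiceless) → [t]
After rule 1: ʒosta+skozag
Rule 2: no segment meets the rule's conditions; no change.

[ʒosta+skozag]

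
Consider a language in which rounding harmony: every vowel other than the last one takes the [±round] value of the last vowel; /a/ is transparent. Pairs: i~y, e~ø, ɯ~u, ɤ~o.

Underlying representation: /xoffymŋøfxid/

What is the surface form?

[xɤffimŋefxid]

/o/ harmonizes with /i/ ([-round]) → [ɤ]
/y/ harmonizes with /i/ ([-round]) → [i]
/ø/ harmonizes with /i/ ([-round]) → [e]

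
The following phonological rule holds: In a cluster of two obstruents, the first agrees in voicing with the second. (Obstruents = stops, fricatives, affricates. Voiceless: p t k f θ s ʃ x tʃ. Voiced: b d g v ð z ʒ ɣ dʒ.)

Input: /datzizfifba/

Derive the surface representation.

[dadzisfivba]

/t/ before /z/ (voiced) → [d]
/z/ before /f/ (voiceless) → [s]
/f/ before /b/ (voiced) → [v]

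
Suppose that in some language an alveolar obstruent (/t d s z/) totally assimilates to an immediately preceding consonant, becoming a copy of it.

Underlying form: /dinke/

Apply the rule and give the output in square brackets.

[dinke]

no segment meets the rule's conditions; no change.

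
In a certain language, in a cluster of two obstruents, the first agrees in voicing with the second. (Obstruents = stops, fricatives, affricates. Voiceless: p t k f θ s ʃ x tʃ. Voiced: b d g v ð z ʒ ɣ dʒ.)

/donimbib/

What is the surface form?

[donimbib]

no segment meets the rule's conditions; no change.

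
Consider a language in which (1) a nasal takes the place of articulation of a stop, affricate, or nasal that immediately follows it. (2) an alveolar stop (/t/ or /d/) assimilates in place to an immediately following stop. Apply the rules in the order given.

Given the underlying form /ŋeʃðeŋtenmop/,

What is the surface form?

Rule 1: /ŋ/ before /t/ (alveolar) → [n]
Rule 1: /n/ before /m/ (labial) → [m]
After rule 1: ŋeʃðentemmop
Rule 2: no segment meets the rule's conditions; no change.

[ŋeʃðentemmop]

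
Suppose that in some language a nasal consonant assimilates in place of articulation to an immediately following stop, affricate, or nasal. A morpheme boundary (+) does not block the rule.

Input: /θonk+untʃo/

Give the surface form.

/n/ before /k/ (velar) → [ŋ]
/n/ before /tʃ/ (palatal) → [ɲ]

[θoŋk+uɲtʃo]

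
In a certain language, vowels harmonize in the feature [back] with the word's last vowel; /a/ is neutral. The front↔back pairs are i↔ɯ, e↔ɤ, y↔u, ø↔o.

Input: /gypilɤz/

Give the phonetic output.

[gupɯlɤz]

/y/ harmonizes with /ɤ/ ([+back]) → [u]
/i/ harmonizes with /ɤ/ ([+back]) → [ɯ]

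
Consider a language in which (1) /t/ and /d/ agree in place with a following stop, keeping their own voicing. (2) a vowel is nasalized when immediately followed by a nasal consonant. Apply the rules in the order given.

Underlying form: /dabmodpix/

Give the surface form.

Rule 1: /d/ before /p/ (labial) → [b]
After rule 1: dabmobpix
Rule 2: no segment meets the rule's conditions; no change.

[dabmobpix]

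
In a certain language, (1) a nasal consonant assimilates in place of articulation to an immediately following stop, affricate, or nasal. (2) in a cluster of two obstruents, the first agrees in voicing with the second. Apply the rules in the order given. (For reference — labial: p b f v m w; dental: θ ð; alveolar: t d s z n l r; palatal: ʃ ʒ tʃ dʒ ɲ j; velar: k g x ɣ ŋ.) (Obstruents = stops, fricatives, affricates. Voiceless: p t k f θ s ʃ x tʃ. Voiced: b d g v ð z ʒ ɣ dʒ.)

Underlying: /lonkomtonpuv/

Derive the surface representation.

[loŋkontompuv]

Rule 1: /n/ before /k/ (velar) → [ŋ]
Rule 1: /m/ before /t/ (alveolar) → [n]
Rule 1: /n/ before /p/ (labial) → [m]
After rule 1: loŋkontompuv
Rule 2: no segment meets the rule's conditions; no change.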